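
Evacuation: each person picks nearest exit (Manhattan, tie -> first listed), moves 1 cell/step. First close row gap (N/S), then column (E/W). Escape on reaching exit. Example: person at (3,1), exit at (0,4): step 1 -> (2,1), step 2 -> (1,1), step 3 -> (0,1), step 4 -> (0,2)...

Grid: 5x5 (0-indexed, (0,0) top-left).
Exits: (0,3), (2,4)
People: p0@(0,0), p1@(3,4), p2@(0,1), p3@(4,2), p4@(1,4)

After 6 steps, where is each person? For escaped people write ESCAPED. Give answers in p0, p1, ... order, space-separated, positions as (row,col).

Step 1: p0:(0,0)->(0,1) | p1:(3,4)->(2,4)->EXIT | p2:(0,1)->(0,2) | p3:(4,2)->(3,2) | p4:(1,4)->(2,4)->EXIT
Step 2: p0:(0,1)->(0,2) | p1:escaped | p2:(0,2)->(0,3)->EXIT | p3:(3,2)->(2,2) | p4:escaped
Step 3: p0:(0,2)->(0,3)->EXIT | p1:escaped | p2:escaped | p3:(2,2)->(2,3) | p4:escaped
Step 4: p0:escaped | p1:escaped | p2:escaped | p3:(2,3)->(2,4)->EXIT | p4:escaped

ESCAPED ESCAPED ESCAPED ESCAPED ESCAPED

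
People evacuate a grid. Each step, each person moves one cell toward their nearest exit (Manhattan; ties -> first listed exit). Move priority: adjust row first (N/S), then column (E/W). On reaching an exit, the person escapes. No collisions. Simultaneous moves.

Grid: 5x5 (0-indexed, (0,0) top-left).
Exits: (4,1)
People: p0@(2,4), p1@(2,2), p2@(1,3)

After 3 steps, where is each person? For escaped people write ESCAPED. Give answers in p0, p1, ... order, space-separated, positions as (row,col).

Step 1: p0:(2,4)->(3,4) | p1:(2,2)->(3,2) | p2:(1,3)->(2,3)
Step 2: p0:(3,4)->(4,4) | p1:(3,2)->(4,2) | p2:(2,3)->(3,3)
Step 3: p0:(4,4)->(4,3) | p1:(4,2)->(4,1)->EXIT | p2:(3,3)->(4,3)

(4,3) ESCAPED (4,3)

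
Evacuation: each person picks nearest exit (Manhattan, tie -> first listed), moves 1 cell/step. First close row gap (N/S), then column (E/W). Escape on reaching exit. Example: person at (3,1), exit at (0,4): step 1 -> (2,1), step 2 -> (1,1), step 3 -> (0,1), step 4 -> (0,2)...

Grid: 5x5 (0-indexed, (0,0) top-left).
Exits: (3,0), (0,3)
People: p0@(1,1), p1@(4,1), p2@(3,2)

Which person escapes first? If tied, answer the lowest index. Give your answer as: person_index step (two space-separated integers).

Answer: 1 2

Derivation:
Step 1: p0:(1,1)->(2,1) | p1:(4,1)->(3,1) | p2:(3,2)->(3,1)
Step 2: p0:(2,1)->(3,1) | p1:(3,1)->(3,0)->EXIT | p2:(3,1)->(3,0)->EXIT
Step 3: p0:(3,1)->(3,0)->EXIT | p1:escaped | p2:escaped
Exit steps: [3, 2, 2]
First to escape: p1 at step 2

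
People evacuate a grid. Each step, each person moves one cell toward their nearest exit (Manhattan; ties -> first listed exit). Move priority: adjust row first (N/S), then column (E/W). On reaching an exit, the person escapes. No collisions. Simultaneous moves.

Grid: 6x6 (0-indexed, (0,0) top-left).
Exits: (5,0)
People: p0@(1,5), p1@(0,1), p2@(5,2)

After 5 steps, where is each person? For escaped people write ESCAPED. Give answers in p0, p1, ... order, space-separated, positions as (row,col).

Step 1: p0:(1,5)->(2,5) | p1:(0,1)->(1,1) | p2:(5,2)->(5,1)
Step 2: p0:(2,5)->(3,5) | p1:(1,1)->(2,1) | p2:(5,1)->(5,0)->EXIT
Step 3: p0:(3,5)->(4,5) | p1:(2,1)->(3,1) | p2:escaped
Step 4: p0:(4,5)->(5,5) | p1:(3,1)->(4,1) | p2:escaped
Step 5: p0:(5,5)->(5,4) | p1:(4,1)->(5,1) | p2:escaped

(5,4) (5,1) ESCAPED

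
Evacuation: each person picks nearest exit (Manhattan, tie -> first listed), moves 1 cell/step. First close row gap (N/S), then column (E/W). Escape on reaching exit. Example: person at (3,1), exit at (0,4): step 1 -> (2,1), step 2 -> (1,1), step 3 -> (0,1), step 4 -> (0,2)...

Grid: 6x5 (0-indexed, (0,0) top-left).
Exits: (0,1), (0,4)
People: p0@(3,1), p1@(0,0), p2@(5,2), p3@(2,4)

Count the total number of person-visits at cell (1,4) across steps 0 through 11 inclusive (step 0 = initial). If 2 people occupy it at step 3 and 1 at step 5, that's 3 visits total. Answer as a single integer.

Step 0: p0@(3,1) p1@(0,0) p2@(5,2) p3@(2,4) -> at (1,4): 0 [-], cum=0
Step 1: p0@(2,1) p1@ESC p2@(4,2) p3@(1,4) -> at (1,4): 1 [p3], cum=1
Step 2: p0@(1,1) p1@ESC p2@(3,2) p3@ESC -> at (1,4): 0 [-], cum=1
Step 3: p0@ESC p1@ESC p2@(2,2) p3@ESC -> at (1,4): 0 [-], cum=1
Step 4: p0@ESC p1@ESC p2@(1,2) p3@ESC -> at (1,4): 0 [-], cum=1
Step 5: p0@ESC p1@ESC p2@(0,2) p3@ESC -> at (1,4): 0 [-], cum=1
Step 6: p0@ESC p1@ESC p2@ESC p3@ESC -> at (1,4): 0 [-], cum=1
Total visits = 1

Answer: 1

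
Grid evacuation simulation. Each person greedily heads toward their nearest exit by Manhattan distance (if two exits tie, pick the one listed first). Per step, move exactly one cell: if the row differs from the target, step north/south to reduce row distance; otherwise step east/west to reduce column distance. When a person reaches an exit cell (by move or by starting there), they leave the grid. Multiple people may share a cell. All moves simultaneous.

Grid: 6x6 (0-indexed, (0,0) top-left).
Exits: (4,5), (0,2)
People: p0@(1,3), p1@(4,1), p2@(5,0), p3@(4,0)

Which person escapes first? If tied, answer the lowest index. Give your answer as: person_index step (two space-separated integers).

Step 1: p0:(1,3)->(0,3) | p1:(4,1)->(4,2) | p2:(5,0)->(4,0) | p3:(4,0)->(4,1)
Step 2: p0:(0,3)->(0,2)->EXIT | p1:(4,2)->(4,3) | p2:(4,0)->(4,1) | p3:(4,1)->(4,2)
Step 3: p0:escaped | p1:(4,3)->(4,4) | p2:(4,1)->(4,2) | p3:(4,2)->(4,3)
Step 4: p0:escaped | p1:(4,4)->(4,5)->EXIT | p2:(4,2)->(4,3) | p3:(4,3)->(4,4)
Step 5: p0:escaped | p1:escaped | p2:(4,3)->(4,4) | p3:(4,4)->(4,5)->EXIT
Step 6: p0:escaped | p1:escaped | p2:(4,4)->(4,5)->EXIT | p3:escaped
Exit steps: [2, 4, 6, 5]
First to escape: p0 at step 2

Answer: 0 2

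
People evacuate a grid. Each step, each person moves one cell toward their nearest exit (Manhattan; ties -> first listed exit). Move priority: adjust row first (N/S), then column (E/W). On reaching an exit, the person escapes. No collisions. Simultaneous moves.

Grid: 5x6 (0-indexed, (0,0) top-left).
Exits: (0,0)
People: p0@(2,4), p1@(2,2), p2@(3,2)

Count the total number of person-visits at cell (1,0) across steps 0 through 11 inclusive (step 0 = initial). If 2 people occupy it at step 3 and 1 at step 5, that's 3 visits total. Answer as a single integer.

Answer: 0

Derivation:
Step 0: p0@(2,4) p1@(2,2) p2@(3,2) -> at (1,0): 0 [-], cum=0
Step 1: p0@(1,4) p1@(1,2) p2@(2,2) -> at (1,0): 0 [-], cum=0
Step 2: p0@(0,4) p1@(0,2) p2@(1,2) -> at (1,0): 0 [-], cum=0
Step 3: p0@(0,3) p1@(0,1) p2@(0,2) -> at (1,0): 0 [-], cum=0
Step 4: p0@(0,2) p1@ESC p2@(0,1) -> at (1,0): 0 [-], cum=0
Step 5: p0@(0,1) p1@ESC p2@ESC -> at (1,0): 0 [-], cum=0
Step 6: p0@ESC p1@ESC p2@ESC -> at (1,0): 0 [-], cum=0
Total visits = 0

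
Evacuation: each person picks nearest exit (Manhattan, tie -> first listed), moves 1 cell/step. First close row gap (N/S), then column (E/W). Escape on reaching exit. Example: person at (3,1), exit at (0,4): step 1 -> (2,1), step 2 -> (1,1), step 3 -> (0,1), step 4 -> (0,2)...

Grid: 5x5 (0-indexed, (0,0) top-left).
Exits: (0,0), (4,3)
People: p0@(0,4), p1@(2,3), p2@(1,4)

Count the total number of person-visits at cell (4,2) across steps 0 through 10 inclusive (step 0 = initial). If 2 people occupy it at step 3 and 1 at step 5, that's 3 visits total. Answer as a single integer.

Answer: 0

Derivation:
Step 0: p0@(0,4) p1@(2,3) p2@(1,4) -> at (4,2): 0 [-], cum=0
Step 1: p0@(0,3) p1@(3,3) p2@(2,4) -> at (4,2): 0 [-], cum=0
Step 2: p0@(0,2) p1@ESC p2@(3,4) -> at (4,2): 0 [-], cum=0
Step 3: p0@(0,1) p1@ESC p2@(4,4) -> at (4,2): 0 [-], cum=0
Step 4: p0@ESC p1@ESC p2@ESC -> at (4,2): 0 [-], cum=0
Total visits = 0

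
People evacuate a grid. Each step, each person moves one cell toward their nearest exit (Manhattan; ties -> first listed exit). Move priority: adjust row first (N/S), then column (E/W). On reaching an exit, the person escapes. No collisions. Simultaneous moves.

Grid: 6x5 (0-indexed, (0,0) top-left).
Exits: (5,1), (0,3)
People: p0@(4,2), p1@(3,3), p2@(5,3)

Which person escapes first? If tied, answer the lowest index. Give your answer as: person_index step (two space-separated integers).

Answer: 0 2

Derivation:
Step 1: p0:(4,2)->(5,2) | p1:(3,3)->(2,3) | p2:(5,3)->(5,2)
Step 2: p0:(5,2)->(5,1)->EXIT | p1:(2,3)->(1,3) | p2:(5,2)->(5,1)->EXIT
Step 3: p0:escaped | p1:(1,3)->(0,3)->EXIT | p2:escaped
Exit steps: [2, 3, 2]
First to escape: p0 at step 2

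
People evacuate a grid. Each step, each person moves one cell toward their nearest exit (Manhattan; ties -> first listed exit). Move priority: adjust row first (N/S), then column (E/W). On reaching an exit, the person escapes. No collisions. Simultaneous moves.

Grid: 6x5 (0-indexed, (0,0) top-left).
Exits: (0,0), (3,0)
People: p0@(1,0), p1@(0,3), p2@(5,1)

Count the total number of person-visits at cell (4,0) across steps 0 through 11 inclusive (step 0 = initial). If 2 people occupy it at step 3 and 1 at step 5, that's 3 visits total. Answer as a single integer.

Answer: 0

Derivation:
Step 0: p0@(1,0) p1@(0,3) p2@(5,1) -> at (4,0): 0 [-], cum=0
Step 1: p0@ESC p1@(0,2) p2@(4,1) -> at (4,0): 0 [-], cum=0
Step 2: p0@ESC p1@(0,1) p2@(3,1) -> at (4,0): 0 [-], cum=0
Step 3: p0@ESC p1@ESC p2@ESC -> at (4,0): 0 [-], cum=0
Total visits = 0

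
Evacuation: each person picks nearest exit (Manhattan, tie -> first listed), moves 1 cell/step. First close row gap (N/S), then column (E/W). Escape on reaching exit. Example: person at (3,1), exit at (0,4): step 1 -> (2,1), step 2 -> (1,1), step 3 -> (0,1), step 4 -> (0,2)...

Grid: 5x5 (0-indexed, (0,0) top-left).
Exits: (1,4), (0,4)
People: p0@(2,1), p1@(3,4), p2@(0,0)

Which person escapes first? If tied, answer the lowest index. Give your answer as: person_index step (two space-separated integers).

Step 1: p0:(2,1)->(1,1) | p1:(3,4)->(2,4) | p2:(0,0)->(0,1)
Step 2: p0:(1,1)->(1,2) | p1:(2,4)->(1,4)->EXIT | p2:(0,1)->(0,2)
Step 3: p0:(1,2)->(1,3) | p1:escaped | p2:(0,2)->(0,3)
Step 4: p0:(1,3)->(1,4)->EXIT | p1:escaped | p2:(0,3)->(0,4)->EXIT
Exit steps: [4, 2, 4]
First to escape: p1 at step 2

Answer: 1 2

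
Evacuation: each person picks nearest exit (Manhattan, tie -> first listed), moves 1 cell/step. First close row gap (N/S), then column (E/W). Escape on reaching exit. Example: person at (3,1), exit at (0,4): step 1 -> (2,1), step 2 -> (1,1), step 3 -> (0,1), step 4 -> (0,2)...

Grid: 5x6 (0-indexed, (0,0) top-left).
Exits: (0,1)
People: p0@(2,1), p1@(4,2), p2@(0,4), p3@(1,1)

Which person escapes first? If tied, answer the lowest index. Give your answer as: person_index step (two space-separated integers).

Step 1: p0:(2,1)->(1,1) | p1:(4,2)->(3,2) | p2:(0,4)->(0,3) | p3:(1,1)->(0,1)->EXIT
Step 2: p0:(1,1)->(0,1)->EXIT | p1:(3,2)->(2,2) | p2:(0,3)->(0,2) | p3:escaped
Step 3: p0:escaped | p1:(2,2)->(1,2) | p2:(0,2)->(0,1)->EXIT | p3:escaped
Step 4: p0:escaped | p1:(1,2)->(0,2) | p2:escaped | p3:escaped
Step 5: p0:escaped | p1:(0,2)->(0,1)->EXIT | p2:escaped | p3:escaped
Exit steps: [2, 5, 3, 1]
First to escape: p3 at step 1

Answer: 3 1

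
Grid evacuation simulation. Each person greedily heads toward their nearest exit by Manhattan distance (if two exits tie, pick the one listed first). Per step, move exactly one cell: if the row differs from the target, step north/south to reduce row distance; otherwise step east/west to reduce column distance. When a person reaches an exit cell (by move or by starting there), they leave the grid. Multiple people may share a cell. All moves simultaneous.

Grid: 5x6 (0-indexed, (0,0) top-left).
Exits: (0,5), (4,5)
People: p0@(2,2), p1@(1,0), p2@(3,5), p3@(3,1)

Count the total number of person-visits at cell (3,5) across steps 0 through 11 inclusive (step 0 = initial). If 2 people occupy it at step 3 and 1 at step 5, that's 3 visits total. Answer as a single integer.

Step 0: p0@(2,2) p1@(1,0) p2@(3,5) p3@(3,1) -> at (3,5): 1 [p2], cum=1
Step 1: p0@(1,2) p1@(0,0) p2@ESC p3@(4,1) -> at (3,5): 0 [-], cum=1
Step 2: p0@(0,2) p1@(0,1) p2@ESC p3@(4,2) -> at (3,5): 0 [-], cum=1
Step 3: p0@(0,3) p1@(0,2) p2@ESC p3@(4,3) -> at (3,5): 0 [-], cum=1
Step 4: p0@(0,4) p1@(0,3) p2@ESC p3@(4,4) -> at (3,5): 0 [-], cum=1
Step 5: p0@ESC p1@(0,4) p2@ESC p3@ESC -> at (3,5): 0 [-], cum=1
Step 6: p0@ESC p1@ESC p2@ESC p3@ESC -> at (3,5): 0 [-], cum=1
Total visits = 1

Answer: 1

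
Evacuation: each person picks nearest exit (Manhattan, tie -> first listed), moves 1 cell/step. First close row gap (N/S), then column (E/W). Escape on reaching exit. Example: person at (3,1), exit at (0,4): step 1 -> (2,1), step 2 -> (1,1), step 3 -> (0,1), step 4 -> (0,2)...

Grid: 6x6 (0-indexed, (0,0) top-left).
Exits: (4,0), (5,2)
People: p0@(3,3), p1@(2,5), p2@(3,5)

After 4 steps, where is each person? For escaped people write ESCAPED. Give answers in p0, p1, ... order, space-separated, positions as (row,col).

Step 1: p0:(3,3)->(4,3) | p1:(2,5)->(3,5) | p2:(3,5)->(4,5)
Step 2: p0:(4,3)->(5,3) | p1:(3,5)->(4,5) | p2:(4,5)->(5,5)
Step 3: p0:(5,3)->(5,2)->EXIT | p1:(4,5)->(5,5) | p2:(5,5)->(5,4)
Step 4: p0:escaped | p1:(5,5)->(5,4) | p2:(5,4)->(5,3)

ESCAPED (5,4) (5,3)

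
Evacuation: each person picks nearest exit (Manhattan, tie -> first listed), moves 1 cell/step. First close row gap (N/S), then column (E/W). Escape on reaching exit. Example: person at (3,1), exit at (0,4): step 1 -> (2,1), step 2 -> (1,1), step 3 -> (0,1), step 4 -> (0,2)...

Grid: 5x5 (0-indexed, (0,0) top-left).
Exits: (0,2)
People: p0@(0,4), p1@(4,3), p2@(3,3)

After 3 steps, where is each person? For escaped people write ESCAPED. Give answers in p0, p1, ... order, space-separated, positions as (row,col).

Step 1: p0:(0,4)->(0,3) | p1:(4,3)->(3,3) | p2:(3,3)->(2,3)
Step 2: p0:(0,3)->(0,2)->EXIT | p1:(3,3)->(2,3) | p2:(2,3)->(1,3)
Step 3: p0:escaped | p1:(2,3)->(1,3) | p2:(1,3)->(0,3)

ESCAPED (1,3) (0,3)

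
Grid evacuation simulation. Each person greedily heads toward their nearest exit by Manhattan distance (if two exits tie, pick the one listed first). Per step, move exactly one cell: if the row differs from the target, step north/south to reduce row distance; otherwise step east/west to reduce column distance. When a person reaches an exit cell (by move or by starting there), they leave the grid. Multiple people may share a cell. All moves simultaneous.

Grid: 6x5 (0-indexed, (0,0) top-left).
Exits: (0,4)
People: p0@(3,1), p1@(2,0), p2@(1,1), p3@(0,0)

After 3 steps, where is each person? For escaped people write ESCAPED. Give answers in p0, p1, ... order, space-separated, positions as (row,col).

Step 1: p0:(3,1)->(2,1) | p1:(2,0)->(1,0) | p2:(1,1)->(0,1) | p3:(0,0)->(0,1)
Step 2: p0:(2,1)->(1,1) | p1:(1,0)->(0,0) | p2:(0,1)->(0,2) | p3:(0,1)->(0,2)
Step 3: p0:(1,1)->(0,1) | p1:(0,0)->(0,1) | p2:(0,2)->(0,3) | p3:(0,2)->(0,3)

(0,1) (0,1) (0,3) (0,3)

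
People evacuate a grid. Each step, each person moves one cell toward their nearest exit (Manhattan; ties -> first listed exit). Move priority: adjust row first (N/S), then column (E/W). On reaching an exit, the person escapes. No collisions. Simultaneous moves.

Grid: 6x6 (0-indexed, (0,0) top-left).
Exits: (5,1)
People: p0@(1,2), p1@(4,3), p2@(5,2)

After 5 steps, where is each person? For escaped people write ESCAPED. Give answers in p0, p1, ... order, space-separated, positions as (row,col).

Step 1: p0:(1,2)->(2,2) | p1:(4,3)->(5,3) | p2:(5,2)->(5,1)->EXIT
Step 2: p0:(2,2)->(3,2) | p1:(5,3)->(5,2) | p2:escaped
Step 3: p0:(3,2)->(4,2) | p1:(5,2)->(5,1)->EXIT | p2:escaped
Step 4: p0:(4,2)->(5,2) | p1:escaped | p2:escaped
Step 5: p0:(5,2)->(5,1)->EXIT | p1:escaped | p2:escaped

ESCAPED ESCAPED ESCAPED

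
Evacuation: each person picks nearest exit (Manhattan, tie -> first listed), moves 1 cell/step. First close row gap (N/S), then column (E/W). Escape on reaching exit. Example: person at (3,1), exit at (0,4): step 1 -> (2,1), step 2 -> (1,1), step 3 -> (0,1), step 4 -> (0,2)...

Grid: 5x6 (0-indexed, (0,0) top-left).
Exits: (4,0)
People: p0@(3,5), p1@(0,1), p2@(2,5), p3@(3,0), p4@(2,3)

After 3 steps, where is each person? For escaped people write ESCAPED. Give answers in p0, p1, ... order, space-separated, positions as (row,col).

Step 1: p0:(3,5)->(4,5) | p1:(0,1)->(1,1) | p2:(2,5)->(3,5) | p3:(3,0)->(4,0)->EXIT | p4:(2,3)->(3,3)
Step 2: p0:(4,5)->(4,4) | p1:(1,1)->(2,1) | p2:(3,5)->(4,5) | p3:escaped | p4:(3,3)->(4,3)
Step 3: p0:(4,4)->(4,3) | p1:(2,1)->(3,1) | p2:(4,5)->(4,4) | p3:escaped | p4:(4,3)->(4,2)

(4,3) (3,1) (4,4) ESCAPED (4,2)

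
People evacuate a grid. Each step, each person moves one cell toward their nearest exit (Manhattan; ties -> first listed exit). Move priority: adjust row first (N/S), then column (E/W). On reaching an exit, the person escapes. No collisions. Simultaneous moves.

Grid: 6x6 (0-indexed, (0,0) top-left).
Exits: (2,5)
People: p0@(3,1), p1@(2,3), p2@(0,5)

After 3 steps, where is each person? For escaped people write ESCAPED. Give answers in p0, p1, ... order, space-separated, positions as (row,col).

Step 1: p0:(3,1)->(2,1) | p1:(2,3)->(2,4) | p2:(0,5)->(1,5)
Step 2: p0:(2,1)->(2,2) | p1:(2,4)->(2,5)->EXIT | p2:(1,5)->(2,5)->EXIT
Step 3: p0:(2,2)->(2,3) | p1:escaped | p2:escaped

(2,3) ESCAPED ESCAPED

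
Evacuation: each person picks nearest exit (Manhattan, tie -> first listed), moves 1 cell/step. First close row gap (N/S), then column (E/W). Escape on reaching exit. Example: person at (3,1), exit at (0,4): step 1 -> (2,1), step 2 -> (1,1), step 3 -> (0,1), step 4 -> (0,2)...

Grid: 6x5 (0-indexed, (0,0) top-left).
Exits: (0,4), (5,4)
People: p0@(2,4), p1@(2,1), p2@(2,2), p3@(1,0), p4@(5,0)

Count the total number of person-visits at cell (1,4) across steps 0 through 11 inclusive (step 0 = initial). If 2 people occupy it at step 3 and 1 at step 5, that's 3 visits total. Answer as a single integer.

Answer: 1

Derivation:
Step 0: p0@(2,4) p1@(2,1) p2@(2,2) p3@(1,0) p4@(5,0) -> at (1,4): 0 [-], cum=0
Step 1: p0@(1,4) p1@(1,1) p2@(1,2) p3@(0,0) p4@(5,1) -> at (1,4): 1 [p0], cum=1
Step 2: p0@ESC p1@(0,1) p2@(0,2) p3@(0,1) p4@(5,2) -> at (1,4): 0 [-], cum=1
Step 3: p0@ESC p1@(0,2) p2@(0,3) p3@(0,2) p4@(5,3) -> at (1,4): 0 [-], cum=1
Step 4: p0@ESC p1@(0,3) p2@ESC p3@(0,3) p4@ESC -> at (1,4): 0 [-], cum=1
Step 5: p0@ESC p1@ESC p2@ESC p3@ESC p4@ESC -> at (1,4): 0 [-], cum=1
Total visits = 1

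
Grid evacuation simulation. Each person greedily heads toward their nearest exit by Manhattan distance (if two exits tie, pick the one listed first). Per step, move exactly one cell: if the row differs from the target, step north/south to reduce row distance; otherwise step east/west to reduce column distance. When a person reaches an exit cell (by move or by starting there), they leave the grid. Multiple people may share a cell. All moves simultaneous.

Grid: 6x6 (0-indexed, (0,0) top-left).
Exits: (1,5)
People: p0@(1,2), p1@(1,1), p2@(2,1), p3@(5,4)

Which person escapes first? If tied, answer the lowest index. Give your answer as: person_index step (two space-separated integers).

Step 1: p0:(1,2)->(1,3) | p1:(1,1)->(1,2) | p2:(2,1)->(1,1) | p3:(5,4)->(4,4)
Step 2: p0:(1,3)->(1,4) | p1:(1,2)->(1,3) | p2:(1,1)->(1,2) | p3:(4,4)->(3,4)
Step 3: p0:(1,4)->(1,5)->EXIT | p1:(1,3)->(1,4) | p2:(1,2)->(1,3) | p3:(3,4)->(2,4)
Step 4: p0:escaped | p1:(1,4)->(1,5)->EXIT | p2:(1,3)->(1,4) | p3:(2,4)->(1,4)
Step 5: p0:escaped | p1:escaped | p2:(1,4)->(1,5)->EXIT | p3:(1,4)->(1,5)->EXIT
Exit steps: [3, 4, 5, 5]
First to escape: p0 at step 3

Answer: 0 3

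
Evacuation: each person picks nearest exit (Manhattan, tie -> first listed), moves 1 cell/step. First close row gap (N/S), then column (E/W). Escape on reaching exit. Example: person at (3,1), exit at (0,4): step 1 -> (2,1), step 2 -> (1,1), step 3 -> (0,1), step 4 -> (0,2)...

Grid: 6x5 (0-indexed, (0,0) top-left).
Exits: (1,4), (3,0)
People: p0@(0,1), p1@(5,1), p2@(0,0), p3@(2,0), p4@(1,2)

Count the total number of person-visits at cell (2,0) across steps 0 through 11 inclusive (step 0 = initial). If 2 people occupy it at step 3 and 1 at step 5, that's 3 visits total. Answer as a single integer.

Step 0: p0@(0,1) p1@(5,1) p2@(0,0) p3@(2,0) p4@(1,2) -> at (2,0): 1 [p3], cum=1
Step 1: p0@(1,1) p1@(4,1) p2@(1,0) p3@ESC p4@(1,3) -> at (2,0): 0 [-], cum=1
Step 2: p0@(1,2) p1@(3,1) p2@(2,0) p3@ESC p4@ESC -> at (2,0): 1 [p2], cum=2
Step 3: p0@(1,3) p1@ESC p2@ESC p3@ESC p4@ESC -> at (2,0): 0 [-], cum=2
Step 4: p0@ESC p1@ESC p2@ESC p3@ESC p4@ESC -> at (2,0): 0 [-], cum=2
Total visits = 2

Answer: 2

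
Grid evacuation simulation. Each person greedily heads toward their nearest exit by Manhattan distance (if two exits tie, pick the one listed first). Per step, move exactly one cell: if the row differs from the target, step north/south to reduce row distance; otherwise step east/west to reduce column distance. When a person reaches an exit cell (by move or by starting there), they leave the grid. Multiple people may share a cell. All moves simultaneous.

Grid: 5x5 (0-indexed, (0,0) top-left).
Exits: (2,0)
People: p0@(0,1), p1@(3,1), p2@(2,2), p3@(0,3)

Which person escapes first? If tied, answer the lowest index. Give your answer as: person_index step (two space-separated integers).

Step 1: p0:(0,1)->(1,1) | p1:(3,1)->(2,1) | p2:(2,2)->(2,1) | p3:(0,3)->(1,3)
Step 2: p0:(1,1)->(2,1) | p1:(2,1)->(2,0)->EXIT | p2:(2,1)->(2,0)->EXIT | p3:(1,3)->(2,3)
Step 3: p0:(2,1)->(2,0)->EXIT | p1:escaped | p2:escaped | p3:(2,3)->(2,2)
Step 4: p0:escaped | p1:escaped | p2:escaped | p3:(2,2)->(2,1)
Step 5: p0:escaped | p1:escaped | p2:escaped | p3:(2,1)->(2,0)->EXIT
Exit steps: [3, 2, 2, 5]
First to escape: p1 at step 2

Answer: 1 2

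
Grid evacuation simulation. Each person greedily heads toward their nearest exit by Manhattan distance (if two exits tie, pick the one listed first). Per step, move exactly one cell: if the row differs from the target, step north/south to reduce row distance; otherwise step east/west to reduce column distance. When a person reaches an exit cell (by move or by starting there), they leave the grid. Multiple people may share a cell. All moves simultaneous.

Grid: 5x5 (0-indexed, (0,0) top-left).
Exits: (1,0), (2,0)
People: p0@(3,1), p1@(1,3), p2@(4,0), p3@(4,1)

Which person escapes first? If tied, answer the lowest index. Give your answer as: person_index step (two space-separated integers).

Answer: 0 2

Derivation:
Step 1: p0:(3,1)->(2,1) | p1:(1,3)->(1,2) | p2:(4,0)->(3,0) | p3:(4,1)->(3,1)
Step 2: p0:(2,1)->(2,0)->EXIT | p1:(1,2)->(1,1) | p2:(3,0)->(2,0)->EXIT | p3:(3,1)->(2,1)
Step 3: p0:escaped | p1:(1,1)->(1,0)->EXIT | p2:escaped | p3:(2,1)->(2,0)->EXIT
Exit steps: [2, 3, 2, 3]
First to escape: p0 at step 2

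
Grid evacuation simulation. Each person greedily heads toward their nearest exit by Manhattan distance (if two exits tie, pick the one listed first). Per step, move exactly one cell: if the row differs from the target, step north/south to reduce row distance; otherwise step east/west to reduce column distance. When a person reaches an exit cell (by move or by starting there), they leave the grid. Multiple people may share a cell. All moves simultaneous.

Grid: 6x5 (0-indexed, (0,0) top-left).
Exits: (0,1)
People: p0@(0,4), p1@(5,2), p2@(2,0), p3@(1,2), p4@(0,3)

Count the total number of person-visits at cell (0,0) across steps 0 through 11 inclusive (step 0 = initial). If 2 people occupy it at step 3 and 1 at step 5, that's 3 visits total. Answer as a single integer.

Answer: 1

Derivation:
Step 0: p0@(0,4) p1@(5,2) p2@(2,0) p3@(1,2) p4@(0,3) -> at (0,0): 0 [-], cum=0
Step 1: p0@(0,3) p1@(4,2) p2@(1,0) p3@(0,2) p4@(0,2) -> at (0,0): 0 [-], cum=0
Step 2: p0@(0,2) p1@(3,2) p2@(0,0) p3@ESC p4@ESC -> at (0,0): 1 [p2], cum=1
Step 3: p0@ESC p1@(2,2) p2@ESC p3@ESC p4@ESC -> at (0,0): 0 [-], cum=1
Step 4: p0@ESC p1@(1,2) p2@ESC p3@ESC p4@ESC -> at (0,0): 0 [-], cum=1
Step 5: p0@ESC p1@(0,2) p2@ESC p3@ESC p4@ESC -> at (0,0): 0 [-], cum=1
Step 6: p0@ESC p1@ESC p2@ESC p3@ESC p4@ESC -> at (0,0): 0 [-], cum=1
Total visits = 1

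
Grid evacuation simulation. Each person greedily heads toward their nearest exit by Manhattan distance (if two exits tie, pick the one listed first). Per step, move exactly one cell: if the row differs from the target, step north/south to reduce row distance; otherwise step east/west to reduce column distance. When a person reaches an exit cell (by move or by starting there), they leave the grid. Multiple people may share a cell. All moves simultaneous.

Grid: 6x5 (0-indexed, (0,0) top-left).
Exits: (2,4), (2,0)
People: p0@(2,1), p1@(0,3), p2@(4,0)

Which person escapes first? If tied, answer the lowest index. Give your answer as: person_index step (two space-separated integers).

Answer: 0 1

Derivation:
Step 1: p0:(2,1)->(2,0)->EXIT | p1:(0,3)->(1,3) | p2:(4,0)->(3,0)
Step 2: p0:escaped | p1:(1,3)->(2,3) | p2:(3,0)->(2,0)->EXIT
Step 3: p0:escaped | p1:(2,3)->(2,4)->EXIT | p2:escaped
Exit steps: [1, 3, 2]
First to escape: p0 at step 1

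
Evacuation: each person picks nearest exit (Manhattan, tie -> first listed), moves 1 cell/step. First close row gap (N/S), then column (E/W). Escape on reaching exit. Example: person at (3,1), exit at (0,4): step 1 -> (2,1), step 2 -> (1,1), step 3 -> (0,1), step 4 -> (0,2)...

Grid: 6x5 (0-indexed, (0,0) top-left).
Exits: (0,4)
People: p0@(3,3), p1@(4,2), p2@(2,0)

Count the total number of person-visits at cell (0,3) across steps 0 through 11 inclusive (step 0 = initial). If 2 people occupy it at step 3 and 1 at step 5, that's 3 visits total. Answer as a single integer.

Step 0: p0@(3,3) p1@(4,2) p2@(2,0) -> at (0,3): 0 [-], cum=0
Step 1: p0@(2,3) p1@(3,2) p2@(1,0) -> at (0,3): 0 [-], cum=0
Step 2: p0@(1,3) p1@(2,2) p2@(0,0) -> at (0,3): 0 [-], cum=0
Step 3: p0@(0,3) p1@(1,2) p2@(0,1) -> at (0,3): 1 [p0], cum=1
Step 4: p0@ESC p1@(0,2) p2@(0,2) -> at (0,3): 0 [-], cum=1
Step 5: p0@ESC p1@(0,3) p2@(0,3) -> at (0,3): 2 [p1,p2], cum=3
Step 6: p0@ESC p1@ESC p2@ESC -> at (0,3): 0 [-], cum=3
Total visits = 3

Answer: 3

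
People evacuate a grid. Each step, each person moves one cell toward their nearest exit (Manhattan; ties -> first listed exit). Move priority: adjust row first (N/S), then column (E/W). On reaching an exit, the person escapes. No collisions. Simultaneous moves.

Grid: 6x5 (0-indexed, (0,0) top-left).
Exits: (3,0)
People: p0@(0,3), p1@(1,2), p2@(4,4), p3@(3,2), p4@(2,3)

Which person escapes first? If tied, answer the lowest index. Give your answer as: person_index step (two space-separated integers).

Answer: 3 2

Derivation:
Step 1: p0:(0,3)->(1,3) | p1:(1,2)->(2,2) | p2:(4,4)->(3,4) | p3:(3,2)->(3,1) | p4:(2,3)->(3,3)
Step 2: p0:(1,3)->(2,3) | p1:(2,2)->(3,2) | p2:(3,4)->(3,3) | p3:(3,1)->(3,0)->EXIT | p4:(3,3)->(3,2)
Step 3: p0:(2,3)->(3,3) | p1:(3,2)->(3,1) | p2:(3,3)->(3,2) | p3:escaped | p4:(3,2)->(3,1)
Step 4: p0:(3,3)->(3,2) | p1:(3,1)->(3,0)->EXIT | p2:(3,2)->(3,1) | p3:escaped | p4:(3,1)->(3,0)->EXIT
Step 5: p0:(3,2)->(3,1) | p1:escaped | p2:(3,1)->(3,0)->EXIT | p3:escaped | p4:escaped
Step 6: p0:(3,1)->(3,0)->EXIT | p1:escaped | p2:escaped | p3:escaped | p4:escaped
Exit steps: [6, 4, 5, 2, 4]
First to escape: p3 at step 2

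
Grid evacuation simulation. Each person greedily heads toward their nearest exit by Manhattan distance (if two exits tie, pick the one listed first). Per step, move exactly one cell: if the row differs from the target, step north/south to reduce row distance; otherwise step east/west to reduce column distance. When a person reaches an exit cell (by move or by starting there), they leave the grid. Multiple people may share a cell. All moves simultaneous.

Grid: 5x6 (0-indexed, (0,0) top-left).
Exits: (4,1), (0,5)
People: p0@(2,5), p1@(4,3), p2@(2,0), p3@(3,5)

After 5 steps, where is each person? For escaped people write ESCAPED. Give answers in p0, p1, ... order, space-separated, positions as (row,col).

Step 1: p0:(2,5)->(1,5) | p1:(4,3)->(4,2) | p2:(2,0)->(3,0) | p3:(3,5)->(2,5)
Step 2: p0:(1,5)->(0,5)->EXIT | p1:(4,2)->(4,1)->EXIT | p2:(3,0)->(4,0) | p3:(2,5)->(1,5)
Step 3: p0:escaped | p1:escaped | p2:(4,0)->(4,1)->EXIT | p3:(1,5)->(0,5)->EXIT

ESCAPED ESCAPED ESCAPED ESCAPED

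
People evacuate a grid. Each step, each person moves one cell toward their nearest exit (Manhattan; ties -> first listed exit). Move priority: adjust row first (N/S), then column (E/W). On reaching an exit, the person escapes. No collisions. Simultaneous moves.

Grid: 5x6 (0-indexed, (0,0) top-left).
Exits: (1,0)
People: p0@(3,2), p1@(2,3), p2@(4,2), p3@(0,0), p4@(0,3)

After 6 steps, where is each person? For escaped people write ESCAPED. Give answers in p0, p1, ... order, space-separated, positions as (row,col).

Step 1: p0:(3,2)->(2,2) | p1:(2,3)->(1,3) | p2:(4,2)->(3,2) | p3:(0,0)->(1,0)->EXIT | p4:(0,3)->(1,3)
Step 2: p0:(2,2)->(1,2) | p1:(1,3)->(1,2) | p2:(3,2)->(2,2) | p3:escaped | p4:(1,3)->(1,2)
Step 3: p0:(1,2)->(1,1) | p1:(1,2)->(1,1) | p2:(2,2)->(1,2) | p3:escaped | p4:(1,2)->(1,1)
Step 4: p0:(1,1)->(1,0)->EXIT | p1:(1,1)->(1,0)->EXIT | p2:(1,2)->(1,1) | p3:escaped | p4:(1,1)->(1,0)->EXIT
Step 5: p0:escaped | p1:escaped | p2:(1,1)->(1,0)->EXIT | p3:escaped | p4:escaped

ESCAPED ESCAPED ESCAPED ESCAPED ESCAPED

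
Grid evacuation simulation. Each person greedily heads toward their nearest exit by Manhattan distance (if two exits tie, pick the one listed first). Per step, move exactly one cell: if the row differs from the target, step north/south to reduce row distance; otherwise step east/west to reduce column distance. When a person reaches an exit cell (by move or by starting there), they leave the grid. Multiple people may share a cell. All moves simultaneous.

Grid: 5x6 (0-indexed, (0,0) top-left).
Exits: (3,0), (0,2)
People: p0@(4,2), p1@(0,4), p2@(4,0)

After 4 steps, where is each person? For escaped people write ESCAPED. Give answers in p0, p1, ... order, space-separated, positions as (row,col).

Step 1: p0:(4,2)->(3,2) | p1:(0,4)->(0,3) | p2:(4,0)->(3,0)->EXIT
Step 2: p0:(3,2)->(3,1) | p1:(0,3)->(0,2)->EXIT | p2:escaped
Step 3: p0:(3,1)->(3,0)->EXIT | p1:escaped | p2:escaped

ESCAPED ESCAPED ESCAPED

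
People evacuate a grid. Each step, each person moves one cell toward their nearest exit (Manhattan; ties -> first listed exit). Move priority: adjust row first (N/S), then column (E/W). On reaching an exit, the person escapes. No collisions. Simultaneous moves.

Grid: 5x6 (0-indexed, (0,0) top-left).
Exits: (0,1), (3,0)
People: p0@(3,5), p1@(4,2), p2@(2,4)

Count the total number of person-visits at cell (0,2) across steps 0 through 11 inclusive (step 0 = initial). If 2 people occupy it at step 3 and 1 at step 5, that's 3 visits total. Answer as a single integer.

Step 0: p0@(3,5) p1@(4,2) p2@(2,4) -> at (0,2): 0 [-], cum=0
Step 1: p0@(3,4) p1@(3,2) p2@(1,4) -> at (0,2): 0 [-], cum=0
Step 2: p0@(3,3) p1@(3,1) p2@(0,4) -> at (0,2): 0 [-], cum=0
Step 3: p0@(3,2) p1@ESC p2@(0,3) -> at (0,2): 0 [-], cum=0
Step 4: p0@(3,1) p1@ESC p2@(0,2) -> at (0,2): 1 [p2], cum=1
Step 5: p0@ESC p1@ESC p2@ESC -> at (0,2): 0 [-], cum=1
Total visits = 1

Answer: 1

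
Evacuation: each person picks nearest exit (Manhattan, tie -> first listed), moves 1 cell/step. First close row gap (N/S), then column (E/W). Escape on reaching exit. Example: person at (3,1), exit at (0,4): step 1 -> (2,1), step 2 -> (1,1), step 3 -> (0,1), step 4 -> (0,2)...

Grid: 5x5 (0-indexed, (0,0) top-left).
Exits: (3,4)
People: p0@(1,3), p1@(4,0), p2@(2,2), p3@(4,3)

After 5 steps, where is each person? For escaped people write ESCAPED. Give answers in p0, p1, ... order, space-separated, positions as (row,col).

Step 1: p0:(1,3)->(2,3) | p1:(4,0)->(3,0) | p2:(2,2)->(3,2) | p3:(4,3)->(3,3)
Step 2: p0:(2,3)->(3,3) | p1:(3,0)->(3,1) | p2:(3,2)->(3,3) | p3:(3,3)->(3,4)->EXIT
Step 3: p0:(3,3)->(3,4)->EXIT | p1:(3,1)->(3,2) | p2:(3,3)->(3,4)->EXIT | p3:escaped
Step 4: p0:escaped | p1:(3,2)->(3,3) | p2:escaped | p3:escaped
Step 5: p0:escaped | p1:(3,3)->(3,4)->EXIT | p2:escaped | p3:escaped

ESCAPED ESCAPED ESCAPED ESCAPED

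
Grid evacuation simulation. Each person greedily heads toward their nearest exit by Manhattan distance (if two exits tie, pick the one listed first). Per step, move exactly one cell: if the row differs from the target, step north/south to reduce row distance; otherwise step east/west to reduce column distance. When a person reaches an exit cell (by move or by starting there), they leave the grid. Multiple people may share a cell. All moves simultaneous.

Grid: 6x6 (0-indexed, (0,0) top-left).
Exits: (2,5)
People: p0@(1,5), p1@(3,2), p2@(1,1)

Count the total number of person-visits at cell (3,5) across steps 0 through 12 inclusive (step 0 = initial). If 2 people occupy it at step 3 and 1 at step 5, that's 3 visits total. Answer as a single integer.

Answer: 0

Derivation:
Step 0: p0@(1,5) p1@(3,2) p2@(1,1) -> at (3,5): 0 [-], cum=0
Step 1: p0@ESC p1@(2,2) p2@(2,1) -> at (3,5): 0 [-], cum=0
Step 2: p0@ESC p1@(2,3) p2@(2,2) -> at (3,5): 0 [-], cum=0
Step 3: p0@ESC p1@(2,4) p2@(2,3) -> at (3,5): 0 [-], cum=0
Step 4: p0@ESC p1@ESC p2@(2,4) -> at (3,5): 0 [-], cum=0
Step 5: p0@ESC p1@ESC p2@ESC -> at (3,5): 0 [-], cum=0
Total visits = 0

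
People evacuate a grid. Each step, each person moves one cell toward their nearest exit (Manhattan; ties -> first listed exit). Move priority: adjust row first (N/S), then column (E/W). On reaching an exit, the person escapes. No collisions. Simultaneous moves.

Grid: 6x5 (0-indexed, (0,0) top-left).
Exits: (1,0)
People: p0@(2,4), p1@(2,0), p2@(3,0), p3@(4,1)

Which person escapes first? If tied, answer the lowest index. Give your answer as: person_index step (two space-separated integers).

Step 1: p0:(2,4)->(1,4) | p1:(2,0)->(1,0)->EXIT | p2:(3,0)->(2,0) | p3:(4,1)->(3,1)
Step 2: p0:(1,4)->(1,3) | p1:escaped | p2:(2,0)->(1,0)->EXIT | p3:(3,1)->(2,1)
Step 3: p0:(1,3)->(1,2) | p1:escaped | p2:escaped | p3:(2,1)->(1,1)
Step 4: p0:(1,2)->(1,1) | p1:escaped | p2:escaped | p3:(1,1)->(1,0)->EXIT
Step 5: p0:(1,1)->(1,0)->EXIT | p1:escaped | p2:escaped | p3:escaped
Exit steps: [5, 1, 2, 4]
First to escape: p1 at step 1

Answer: 1 1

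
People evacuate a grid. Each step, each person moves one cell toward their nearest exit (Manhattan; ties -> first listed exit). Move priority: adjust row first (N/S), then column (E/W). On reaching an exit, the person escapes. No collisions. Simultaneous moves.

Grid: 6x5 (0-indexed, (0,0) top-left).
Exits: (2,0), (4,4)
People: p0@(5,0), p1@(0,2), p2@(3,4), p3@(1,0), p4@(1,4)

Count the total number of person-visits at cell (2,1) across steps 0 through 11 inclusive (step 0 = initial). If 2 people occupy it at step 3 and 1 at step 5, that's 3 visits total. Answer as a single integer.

Step 0: p0@(5,0) p1@(0,2) p2@(3,4) p3@(1,0) p4@(1,4) -> at (2,1): 0 [-], cum=0
Step 1: p0@(4,0) p1@(1,2) p2@ESC p3@ESC p4@(2,4) -> at (2,1): 0 [-], cum=0
Step 2: p0@(3,0) p1@(2,2) p2@ESC p3@ESC p4@(3,4) -> at (2,1): 0 [-], cum=0
Step 3: p0@ESC p1@(2,1) p2@ESC p3@ESC p4@ESC -> at (2,1): 1 [p1], cum=1
Step 4: p0@ESC p1@ESC p2@ESC p3@ESC p4@ESC -> at (2,1): 0 [-], cum=1
Total visits = 1

Answer: 1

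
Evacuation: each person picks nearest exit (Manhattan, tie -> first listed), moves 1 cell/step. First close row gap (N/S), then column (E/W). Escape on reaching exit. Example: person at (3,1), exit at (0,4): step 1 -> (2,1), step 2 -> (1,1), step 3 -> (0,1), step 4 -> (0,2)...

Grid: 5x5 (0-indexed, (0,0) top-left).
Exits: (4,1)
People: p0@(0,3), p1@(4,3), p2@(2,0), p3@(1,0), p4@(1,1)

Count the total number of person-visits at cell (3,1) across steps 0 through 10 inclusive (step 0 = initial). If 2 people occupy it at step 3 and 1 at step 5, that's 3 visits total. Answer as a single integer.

Step 0: p0@(0,3) p1@(4,3) p2@(2,0) p3@(1,0) p4@(1,1) -> at (3,1): 0 [-], cum=0
Step 1: p0@(1,3) p1@(4,2) p2@(3,0) p3@(2,0) p4@(2,1) -> at (3,1): 0 [-], cum=0
Step 2: p0@(2,3) p1@ESC p2@(4,0) p3@(3,0) p4@(3,1) -> at (3,1): 1 [p4], cum=1
Step 3: p0@(3,3) p1@ESC p2@ESC p3@(4,0) p4@ESC -> at (3,1): 0 [-], cum=1
Step 4: p0@(4,3) p1@ESC p2@ESC p3@ESC p4@ESC -> at (3,1): 0 [-], cum=1
Step 5: p0@(4,2) p1@ESC p2@ESC p3@ESC p4@ESC -> at (3,1): 0 [-], cum=1
Step 6: p0@ESC p1@ESC p2@ESC p3@ESC p4@ESC -> at (3,1): 0 [-], cum=1
Total visits = 1

Answer: 1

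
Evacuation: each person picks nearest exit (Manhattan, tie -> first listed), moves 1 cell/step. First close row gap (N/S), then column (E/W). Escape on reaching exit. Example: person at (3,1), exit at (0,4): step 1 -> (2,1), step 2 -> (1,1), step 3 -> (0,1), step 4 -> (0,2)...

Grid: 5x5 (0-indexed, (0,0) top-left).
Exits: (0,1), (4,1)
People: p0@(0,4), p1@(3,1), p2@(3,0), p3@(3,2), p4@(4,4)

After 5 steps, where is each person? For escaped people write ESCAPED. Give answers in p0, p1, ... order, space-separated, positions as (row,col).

Step 1: p0:(0,4)->(0,3) | p1:(3,1)->(4,1)->EXIT | p2:(3,0)->(4,0) | p3:(3,2)->(4,2) | p4:(4,4)->(4,3)
Step 2: p0:(0,3)->(0,2) | p1:escaped | p2:(4,0)->(4,1)->EXIT | p3:(4,2)->(4,1)->EXIT | p4:(4,3)->(4,2)
Step 3: p0:(0,2)->(0,1)->EXIT | p1:escaped | p2:escaped | p3:escaped | p4:(4,2)->(4,1)->EXIT

ESCAPED ESCAPED ESCAPED ESCAPED ESCAPED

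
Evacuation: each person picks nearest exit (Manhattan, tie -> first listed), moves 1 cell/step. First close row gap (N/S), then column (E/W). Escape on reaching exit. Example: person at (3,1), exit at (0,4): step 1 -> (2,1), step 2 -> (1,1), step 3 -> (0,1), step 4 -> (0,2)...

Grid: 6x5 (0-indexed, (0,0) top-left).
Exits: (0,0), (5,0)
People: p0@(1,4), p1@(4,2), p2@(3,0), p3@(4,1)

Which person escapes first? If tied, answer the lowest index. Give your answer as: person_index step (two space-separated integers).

Step 1: p0:(1,4)->(0,4) | p1:(4,2)->(5,2) | p2:(3,0)->(4,0) | p3:(4,1)->(5,1)
Step 2: p0:(0,4)->(0,3) | p1:(5,2)->(5,1) | p2:(4,0)->(5,0)->EXIT | p3:(5,1)->(5,0)->EXIT
Step 3: p0:(0,3)->(0,2) | p1:(5,1)->(5,0)->EXIT | p2:escaped | p3:escaped
Step 4: p0:(0,2)->(0,1) | p1:escaped | p2:escaped | p3:escaped
Step 5: p0:(0,1)->(0,0)->EXIT | p1:escaped | p2:escaped | p3:escaped
Exit steps: [5, 3, 2, 2]
First to escape: p2 at step 2

Answer: 2 2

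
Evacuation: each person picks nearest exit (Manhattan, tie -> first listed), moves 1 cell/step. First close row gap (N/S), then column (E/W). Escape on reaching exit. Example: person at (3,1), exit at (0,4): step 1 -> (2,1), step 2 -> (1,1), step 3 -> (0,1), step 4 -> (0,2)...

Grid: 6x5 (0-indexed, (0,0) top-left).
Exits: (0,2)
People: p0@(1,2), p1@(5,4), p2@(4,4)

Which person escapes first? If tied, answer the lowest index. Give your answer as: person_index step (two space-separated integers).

Answer: 0 1

Derivation:
Step 1: p0:(1,2)->(0,2)->EXIT | p1:(5,4)->(4,4) | p2:(4,4)->(3,4)
Step 2: p0:escaped | p1:(4,4)->(3,4) | p2:(3,4)->(2,4)
Step 3: p0:escaped | p1:(3,4)->(2,4) | p2:(2,4)->(1,4)
Step 4: p0:escaped | p1:(2,4)->(1,4) | p2:(1,4)->(0,4)
Step 5: p0:escaped | p1:(1,4)->(0,4) | p2:(0,4)->(0,3)
Step 6: p0:escaped | p1:(0,4)->(0,3) | p2:(0,3)->(0,2)->EXIT
Step 7: p0:escaped | p1:(0,3)->(0,2)->EXIT | p2:escaped
Exit steps: [1, 7, 6]
First to escape: p0 at step 1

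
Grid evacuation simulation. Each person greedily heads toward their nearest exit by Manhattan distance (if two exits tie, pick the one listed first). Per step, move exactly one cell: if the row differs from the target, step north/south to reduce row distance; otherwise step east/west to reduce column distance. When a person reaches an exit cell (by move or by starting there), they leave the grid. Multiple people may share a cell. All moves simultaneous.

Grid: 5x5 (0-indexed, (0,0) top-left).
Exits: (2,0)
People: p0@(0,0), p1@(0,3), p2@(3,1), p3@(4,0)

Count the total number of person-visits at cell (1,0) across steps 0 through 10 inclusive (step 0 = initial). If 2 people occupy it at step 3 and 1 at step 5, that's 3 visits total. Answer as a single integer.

Step 0: p0@(0,0) p1@(0,3) p2@(3,1) p3@(4,0) -> at (1,0): 0 [-], cum=0
Step 1: p0@(1,0) p1@(1,3) p2@(2,1) p3@(3,0) -> at (1,0): 1 [p0], cum=1
Step 2: p0@ESC p1@(2,3) p2@ESC p3@ESC -> at (1,0): 0 [-], cum=1
Step 3: p0@ESC p1@(2,2) p2@ESC p3@ESC -> at (1,0): 0 [-], cum=1
Step 4: p0@ESC p1@(2,1) p2@ESC p3@ESC -> at (1,0): 0 [-], cum=1
Step 5: p0@ESC p1@ESC p2@ESC p3@ESC -> at (1,0): 0 [-], cum=1
Total visits = 1

Answer: 1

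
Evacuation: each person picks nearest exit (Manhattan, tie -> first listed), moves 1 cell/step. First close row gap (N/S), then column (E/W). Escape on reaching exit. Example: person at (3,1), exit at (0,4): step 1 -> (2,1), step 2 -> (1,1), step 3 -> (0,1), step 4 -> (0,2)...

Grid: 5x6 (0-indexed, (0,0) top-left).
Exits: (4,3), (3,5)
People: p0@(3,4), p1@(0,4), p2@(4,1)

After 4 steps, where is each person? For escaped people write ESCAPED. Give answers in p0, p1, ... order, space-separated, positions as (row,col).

Step 1: p0:(3,4)->(3,5)->EXIT | p1:(0,4)->(1,4) | p2:(4,1)->(4,2)
Step 2: p0:escaped | p1:(1,4)->(2,4) | p2:(4,2)->(4,3)->EXIT
Step 3: p0:escaped | p1:(2,4)->(3,4) | p2:escaped
Step 4: p0:escaped | p1:(3,4)->(3,5)->EXIT | p2:escaped

ESCAPED ESCAPED ESCAPED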